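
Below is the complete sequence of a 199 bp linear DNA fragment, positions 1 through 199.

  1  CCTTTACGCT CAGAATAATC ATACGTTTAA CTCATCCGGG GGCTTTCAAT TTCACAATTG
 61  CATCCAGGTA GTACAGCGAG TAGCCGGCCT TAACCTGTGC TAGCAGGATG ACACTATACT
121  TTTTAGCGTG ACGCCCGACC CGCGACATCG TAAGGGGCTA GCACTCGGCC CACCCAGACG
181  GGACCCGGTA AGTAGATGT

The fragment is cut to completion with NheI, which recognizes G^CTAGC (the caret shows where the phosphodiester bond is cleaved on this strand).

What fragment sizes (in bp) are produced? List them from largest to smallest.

99, 58, 42 bp

NheI sites (GCTAGC) start at positions 99, 157.
NheI cuts after the first base of each site, so after positions 99, 157.
Linear molecule, 2 cuts → 3 fragments:
  1–99 → 99 bp
  100–157 → 58 bp
  158–199 → 42 bp
Sorted largest to smallest: 99, 58, 42 bp.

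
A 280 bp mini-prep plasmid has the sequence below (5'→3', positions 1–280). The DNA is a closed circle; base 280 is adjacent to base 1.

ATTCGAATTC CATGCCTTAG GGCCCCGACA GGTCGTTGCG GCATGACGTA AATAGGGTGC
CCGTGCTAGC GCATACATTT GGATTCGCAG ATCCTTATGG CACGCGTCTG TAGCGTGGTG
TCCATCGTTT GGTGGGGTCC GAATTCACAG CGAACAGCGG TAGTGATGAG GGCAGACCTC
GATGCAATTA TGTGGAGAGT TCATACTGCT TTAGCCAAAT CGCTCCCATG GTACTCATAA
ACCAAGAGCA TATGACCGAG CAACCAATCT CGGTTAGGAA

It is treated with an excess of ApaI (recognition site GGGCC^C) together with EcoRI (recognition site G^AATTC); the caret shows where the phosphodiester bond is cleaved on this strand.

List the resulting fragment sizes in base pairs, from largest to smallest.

The ApaI site (GGGCCC) starts at position 20.
ApaI cuts after base 5 of each site (before the last base), so after position 24.
EcoRI sites (GAATTC) start at positions 5, 141.
EcoRI cuts after the first base of each site, so after positions 5, 141.
Combined cut positions: 5, 24, 141.
Circular molecule, 3 cuts → 3 fragments:
  6–24 → 19 bp
  25–141 → 117 bp
  142–280 then 1–5 → 139 + 5 = 144 bp
Sorted largest to smallest: 144, 117, 19 bp.

144, 117, 19 bp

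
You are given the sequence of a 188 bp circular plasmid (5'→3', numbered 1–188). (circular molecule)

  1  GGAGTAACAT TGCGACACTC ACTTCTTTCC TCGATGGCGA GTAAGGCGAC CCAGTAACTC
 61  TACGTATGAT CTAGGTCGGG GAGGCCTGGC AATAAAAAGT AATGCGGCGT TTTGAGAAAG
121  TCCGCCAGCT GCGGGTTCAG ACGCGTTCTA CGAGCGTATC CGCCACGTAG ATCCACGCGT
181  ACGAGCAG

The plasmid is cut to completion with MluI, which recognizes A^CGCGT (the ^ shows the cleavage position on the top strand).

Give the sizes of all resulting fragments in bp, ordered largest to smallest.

MluI sites (ACGCGT) start at positions 141, 175.
MluI cuts after the first base of each site, so after positions 141, 175.
Circular molecule, 2 cuts → 2 fragments:
  142–175 → 34 bp
  176–188 then 1–141 → 13 + 141 = 154 bp
Sorted largest to smallest: 154, 34 bp.

154, 34 bp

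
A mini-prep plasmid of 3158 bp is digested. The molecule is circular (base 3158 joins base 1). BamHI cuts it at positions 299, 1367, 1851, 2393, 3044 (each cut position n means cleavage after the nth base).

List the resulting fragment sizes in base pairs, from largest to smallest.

Circular molecule, 5 cuts → 5 fragments:
  1367 − 299 = 1068 bp
  1851 − 1367 = 484 bp
  2393 − 1851 = 542 bp
  3044 − 2393 = 651 bp
  wrap: 3158 − 3044 + 299 = 413 bp
Sorted largest to smallest: 1068, 651, 542, 484, 413 bp.

1068, 651, 542, 484, 413 bp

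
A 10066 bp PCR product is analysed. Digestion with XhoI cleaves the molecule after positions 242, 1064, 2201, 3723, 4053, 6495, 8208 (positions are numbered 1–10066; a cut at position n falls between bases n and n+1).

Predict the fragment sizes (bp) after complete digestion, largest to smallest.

Linear molecule, 7 cuts → 8 fragments:
  242 − 0 = 242 bp
  1064 − 242 = 822 bp
  2201 − 1064 = 1137 bp
  3723 − 2201 = 1522 bp
  4053 − 3723 = 330 bp
  6495 − 4053 = 2442 bp
  8208 − 6495 = 1713 bp
  10066 − 8208 = 1858 bp
Sorted largest to smallest: 2442, 1858, 1713, 1522, 1137, 822, 330, 242 bp.

2442, 1858, 1713, 1522, 1137, 822, 330, 242 bp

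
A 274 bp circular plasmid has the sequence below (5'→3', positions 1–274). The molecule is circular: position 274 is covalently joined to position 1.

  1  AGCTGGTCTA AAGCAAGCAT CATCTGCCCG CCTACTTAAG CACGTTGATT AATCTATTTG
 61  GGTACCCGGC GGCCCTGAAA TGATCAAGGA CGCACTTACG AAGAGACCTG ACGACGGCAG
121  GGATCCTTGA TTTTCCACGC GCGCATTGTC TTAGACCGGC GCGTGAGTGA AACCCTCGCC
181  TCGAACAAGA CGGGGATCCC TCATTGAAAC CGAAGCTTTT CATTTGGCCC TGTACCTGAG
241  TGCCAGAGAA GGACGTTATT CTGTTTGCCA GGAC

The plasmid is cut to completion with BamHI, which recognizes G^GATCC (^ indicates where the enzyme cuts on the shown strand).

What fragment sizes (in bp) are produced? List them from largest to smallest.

BamHI sites (GGATCC) start at positions 121, 194.
BamHI cuts after the first base of each site, so after positions 121, 194.
Circular molecule, 2 cuts → 2 fragments:
  122–194 → 73 bp
  195–274 then 1–121 → 80 + 121 = 201 bp
Sorted largest to smallest: 201, 73 bp.

201, 73 bp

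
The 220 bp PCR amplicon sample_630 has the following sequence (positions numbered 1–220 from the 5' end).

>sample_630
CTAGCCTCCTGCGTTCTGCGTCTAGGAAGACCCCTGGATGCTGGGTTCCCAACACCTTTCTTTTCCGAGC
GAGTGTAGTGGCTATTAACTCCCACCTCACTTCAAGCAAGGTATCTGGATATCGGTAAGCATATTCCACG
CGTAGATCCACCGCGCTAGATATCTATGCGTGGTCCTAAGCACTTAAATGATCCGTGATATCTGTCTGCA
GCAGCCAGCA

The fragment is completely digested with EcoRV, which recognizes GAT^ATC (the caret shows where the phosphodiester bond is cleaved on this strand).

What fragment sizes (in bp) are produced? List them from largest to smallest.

EcoRV sites (GATATC) start at positions 118, 159, 197.
EcoRV cuts after base 3 of each site, so after positions 120, 161, 199.
Linear molecule, 3 cuts → 4 fragments:
  1–120 → 120 bp
  121–161 → 41 bp
  162–199 → 38 bp
  200–220 → 21 bp
Sorted largest to smallest: 120, 41, 38, 21 bp.

120, 41, 38, 21 bp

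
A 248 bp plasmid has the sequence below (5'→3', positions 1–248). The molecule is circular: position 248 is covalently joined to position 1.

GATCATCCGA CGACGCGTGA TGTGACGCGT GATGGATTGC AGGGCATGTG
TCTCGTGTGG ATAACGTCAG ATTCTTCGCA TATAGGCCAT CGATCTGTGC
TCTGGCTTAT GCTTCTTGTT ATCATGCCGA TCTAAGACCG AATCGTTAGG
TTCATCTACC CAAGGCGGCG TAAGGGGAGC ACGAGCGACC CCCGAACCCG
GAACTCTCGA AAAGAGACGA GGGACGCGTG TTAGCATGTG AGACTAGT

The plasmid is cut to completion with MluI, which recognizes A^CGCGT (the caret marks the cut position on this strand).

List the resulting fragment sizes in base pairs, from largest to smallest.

199, 37, 12 bp

MluI sites (ACGCGT) start at positions 13, 25, 224.
MluI cuts after the first base of each site, so after positions 13, 25, 224.
Circular molecule, 3 cuts → 3 fragments:
  14–25 → 12 bp
  26–224 → 199 bp
  225–248 then 1–13 → 24 + 13 = 37 bp
Sorted largest to smallest: 199, 37, 12 bp.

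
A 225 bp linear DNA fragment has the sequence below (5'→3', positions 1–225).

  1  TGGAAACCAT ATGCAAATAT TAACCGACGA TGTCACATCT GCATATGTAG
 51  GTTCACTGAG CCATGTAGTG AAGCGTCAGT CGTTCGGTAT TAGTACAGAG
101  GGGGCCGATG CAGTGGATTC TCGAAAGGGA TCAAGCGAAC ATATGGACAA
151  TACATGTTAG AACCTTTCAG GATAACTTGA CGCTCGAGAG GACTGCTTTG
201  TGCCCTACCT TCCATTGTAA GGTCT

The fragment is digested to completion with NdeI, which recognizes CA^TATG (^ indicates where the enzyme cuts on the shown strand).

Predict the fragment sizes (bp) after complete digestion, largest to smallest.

NdeI sites (CATATG) start at positions 8, 42, 140.
NdeI cuts after base 2 of each site, so after positions 9, 43, 141.
Linear molecule, 3 cuts → 4 fragments:
  1–9 → 9 bp
  10–43 → 34 bp
  44–141 → 98 bp
  142–225 → 84 bp
Sorted largest to smallest: 98, 84, 34, 9 bp.

98, 84, 34, 9 bp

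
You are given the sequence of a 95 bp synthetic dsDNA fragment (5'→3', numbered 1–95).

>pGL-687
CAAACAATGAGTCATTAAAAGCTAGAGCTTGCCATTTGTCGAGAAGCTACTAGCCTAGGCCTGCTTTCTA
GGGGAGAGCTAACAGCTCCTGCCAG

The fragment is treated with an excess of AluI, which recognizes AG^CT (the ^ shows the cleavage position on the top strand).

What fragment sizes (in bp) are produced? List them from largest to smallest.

AluI sites (AGCT) start at positions 20, 26, 45, 77, 84.
AluI cuts after base 2 of each site, so after positions 21, 27, 46, 78, 85.
Linear molecule, 5 cuts → 6 fragments:
  1–21 → 21 bp
  22–27 → 6 bp
  28–46 → 19 bp
  47–78 → 32 bp
  79–85 → 7 bp
  86–95 → 10 bp
Sorted largest to smallest: 32, 21, 19, 10, 7, 6 bp.

32, 21, 19, 10, 7, 6 bp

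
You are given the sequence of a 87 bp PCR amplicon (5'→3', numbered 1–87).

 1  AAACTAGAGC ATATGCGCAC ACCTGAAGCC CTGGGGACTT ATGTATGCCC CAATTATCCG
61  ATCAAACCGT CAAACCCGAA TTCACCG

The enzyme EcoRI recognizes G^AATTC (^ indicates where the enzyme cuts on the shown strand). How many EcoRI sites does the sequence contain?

1

GAATTC occurs starting at position 78.
EcoRI cuts at 1 site.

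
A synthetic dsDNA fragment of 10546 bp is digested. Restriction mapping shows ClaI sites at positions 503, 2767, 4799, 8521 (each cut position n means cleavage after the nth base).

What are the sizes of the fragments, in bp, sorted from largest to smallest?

3722, 2264, 2032, 2025, 503 bp

Linear molecule, 4 cuts → 5 fragments:
  503 − 0 = 503 bp
  2767 − 503 = 2264 bp
  4799 − 2767 = 2032 bp
  8521 − 4799 = 3722 bp
  10546 − 8521 = 2025 bp
Sorted largest to smallest: 3722, 2264, 2032, 2025, 503 bp.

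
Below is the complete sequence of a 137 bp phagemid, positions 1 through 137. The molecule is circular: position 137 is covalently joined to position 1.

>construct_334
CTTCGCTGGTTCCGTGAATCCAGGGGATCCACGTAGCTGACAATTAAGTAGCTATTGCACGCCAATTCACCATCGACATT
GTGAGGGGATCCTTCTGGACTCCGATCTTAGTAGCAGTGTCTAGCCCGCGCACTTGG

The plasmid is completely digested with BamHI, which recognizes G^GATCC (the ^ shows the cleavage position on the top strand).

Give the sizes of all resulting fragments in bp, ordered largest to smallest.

BamHI sites (GGATCC) start at positions 25, 87.
BamHI cuts after the first base of each site, so after positions 25, 87.
Circular molecule, 2 cuts → 2 fragments:
  26–87 → 62 bp
  88–137 then 1–25 → 50 + 25 = 75 bp
Sorted largest to smallest: 75, 62 bp.

75, 62 bp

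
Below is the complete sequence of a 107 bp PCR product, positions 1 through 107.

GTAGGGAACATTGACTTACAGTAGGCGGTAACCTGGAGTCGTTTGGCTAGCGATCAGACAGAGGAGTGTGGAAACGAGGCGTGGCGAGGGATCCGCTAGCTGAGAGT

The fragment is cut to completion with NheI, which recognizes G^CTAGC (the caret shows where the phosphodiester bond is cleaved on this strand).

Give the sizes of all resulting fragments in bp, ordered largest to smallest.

49, 46, 12 bp

NheI sites (GCTAGC) start at positions 46, 95.
NheI cuts after the first base of each site, so after positions 46, 95.
Linear molecule, 2 cuts → 3 fragments:
  1–46 → 46 bp
  47–95 → 49 bp
  96–107 → 12 bp
Sorted largest to smallest: 49, 46, 12 bp.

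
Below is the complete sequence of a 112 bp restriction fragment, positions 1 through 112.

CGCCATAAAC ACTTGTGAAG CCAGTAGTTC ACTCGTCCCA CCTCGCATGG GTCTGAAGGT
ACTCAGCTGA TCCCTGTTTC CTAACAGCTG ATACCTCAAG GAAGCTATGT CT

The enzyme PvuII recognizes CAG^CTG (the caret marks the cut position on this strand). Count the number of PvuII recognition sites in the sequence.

2

CAGCTG occurs starting at positions 64, 85.
PvuII cuts at 2 sites.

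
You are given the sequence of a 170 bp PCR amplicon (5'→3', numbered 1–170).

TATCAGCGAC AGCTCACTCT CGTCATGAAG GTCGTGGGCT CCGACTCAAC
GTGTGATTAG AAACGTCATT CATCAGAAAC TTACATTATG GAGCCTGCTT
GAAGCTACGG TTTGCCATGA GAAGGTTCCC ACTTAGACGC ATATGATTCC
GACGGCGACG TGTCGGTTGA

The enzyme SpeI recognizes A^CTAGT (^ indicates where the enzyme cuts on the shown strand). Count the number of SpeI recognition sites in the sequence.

0

No occurrence of ACTAGT is present in the sequence.
SpeI does not cut: 0 sites.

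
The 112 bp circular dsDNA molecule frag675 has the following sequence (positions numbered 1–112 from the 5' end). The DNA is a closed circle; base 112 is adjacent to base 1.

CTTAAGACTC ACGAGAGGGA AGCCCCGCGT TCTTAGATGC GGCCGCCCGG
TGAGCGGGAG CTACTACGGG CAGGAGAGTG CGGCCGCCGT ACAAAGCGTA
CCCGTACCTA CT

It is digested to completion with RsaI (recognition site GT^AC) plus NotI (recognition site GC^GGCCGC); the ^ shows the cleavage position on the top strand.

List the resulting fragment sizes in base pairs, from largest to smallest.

RsaI sites (GTAC) start at positions 89, 98, 104.
RsaI cuts after base 2 of each site, so after positions 90, 99, 105.
NotI sites (GCGGCCGC) start at positions 39, 80.
NotI cuts after base 2 of each site, so after positions 40, 81.
Combined cut positions: 40, 81, 90, 99, 105.
Circular molecule, 5 cuts → 5 fragments:
  41–81 → 41 bp
  82–90 → 9 bp
  91–99 → 9 bp
  100–105 → 6 bp
  106–112 then 1–40 → 7 + 40 = 47 bp
Sorted largest to smallest: 47, 41, 9, 9, 6 bp.

47, 41, 9, 9, 6 bp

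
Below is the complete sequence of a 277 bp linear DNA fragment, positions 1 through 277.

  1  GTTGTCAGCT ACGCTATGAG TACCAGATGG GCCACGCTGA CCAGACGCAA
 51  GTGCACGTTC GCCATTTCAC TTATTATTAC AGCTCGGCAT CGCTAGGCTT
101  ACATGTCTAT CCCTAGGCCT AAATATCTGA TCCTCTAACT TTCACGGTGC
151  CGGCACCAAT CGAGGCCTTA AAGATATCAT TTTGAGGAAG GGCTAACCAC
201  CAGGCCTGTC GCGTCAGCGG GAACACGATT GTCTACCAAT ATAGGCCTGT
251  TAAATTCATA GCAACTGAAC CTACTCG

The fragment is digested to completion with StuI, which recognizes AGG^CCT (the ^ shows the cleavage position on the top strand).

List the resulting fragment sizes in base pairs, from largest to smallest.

117, 48, 41, 39, 32 bp

StuI sites (AGGCCT) start at positions 115, 163, 202, 243.
StuI cuts after base 3 of each site, so after positions 117, 165, 204, 245.
Linear molecule, 4 cuts → 5 fragments:
  1–117 → 117 bp
  118–165 → 48 bp
  166–204 → 39 bp
  205–245 → 41 bp
  246–277 → 32 bp
Sorted largest to smallest: 117, 48, 41, 39, 32 bp.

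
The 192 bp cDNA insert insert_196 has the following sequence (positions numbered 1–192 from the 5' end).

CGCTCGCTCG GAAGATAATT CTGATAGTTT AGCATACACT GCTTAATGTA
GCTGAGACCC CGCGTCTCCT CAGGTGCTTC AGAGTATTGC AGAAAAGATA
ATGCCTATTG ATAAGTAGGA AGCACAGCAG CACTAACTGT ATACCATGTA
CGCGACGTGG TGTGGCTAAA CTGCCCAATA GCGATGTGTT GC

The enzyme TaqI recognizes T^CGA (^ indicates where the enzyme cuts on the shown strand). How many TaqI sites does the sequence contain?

0

No occurrence of TCGA is present in the sequence.
TaqI does not cut: 0 sites.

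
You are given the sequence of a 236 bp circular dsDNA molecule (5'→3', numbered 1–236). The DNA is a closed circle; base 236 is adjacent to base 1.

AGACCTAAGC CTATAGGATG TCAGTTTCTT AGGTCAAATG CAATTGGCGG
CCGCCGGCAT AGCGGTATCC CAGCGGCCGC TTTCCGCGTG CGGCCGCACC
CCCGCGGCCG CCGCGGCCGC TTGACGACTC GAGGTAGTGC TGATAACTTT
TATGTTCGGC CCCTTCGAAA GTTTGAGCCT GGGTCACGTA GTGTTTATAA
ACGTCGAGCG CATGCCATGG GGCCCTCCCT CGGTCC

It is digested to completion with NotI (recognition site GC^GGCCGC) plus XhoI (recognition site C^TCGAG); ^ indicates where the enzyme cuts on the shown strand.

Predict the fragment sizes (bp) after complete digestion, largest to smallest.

NotI sites (GCGGCCGC) start at positions 47, 73, 90, 104, 113.
NotI cuts after base 2 of each site, so after positions 48, 74, 91, 105, 114.
The XhoI site (CTCGAG) starts at position 128.
XhoI cuts after the first base of each site, so after position 128.
Combined cut positions: 48, 74, 91, 105, 114, 128.
Circular molecule, 6 cuts → 6 fragments:
  49–74 → 26 bp
  75–91 → 17 bp
  92–105 → 14 bp
  106–114 → 9 bp
  115–128 → 14 bp
  129–236 then 1–48 → 108 + 48 = 156 bp
Sorted largest to smallest: 156, 26, 17, 14, 14, 9 bp.

156, 26, 17, 14, 14, 9 bp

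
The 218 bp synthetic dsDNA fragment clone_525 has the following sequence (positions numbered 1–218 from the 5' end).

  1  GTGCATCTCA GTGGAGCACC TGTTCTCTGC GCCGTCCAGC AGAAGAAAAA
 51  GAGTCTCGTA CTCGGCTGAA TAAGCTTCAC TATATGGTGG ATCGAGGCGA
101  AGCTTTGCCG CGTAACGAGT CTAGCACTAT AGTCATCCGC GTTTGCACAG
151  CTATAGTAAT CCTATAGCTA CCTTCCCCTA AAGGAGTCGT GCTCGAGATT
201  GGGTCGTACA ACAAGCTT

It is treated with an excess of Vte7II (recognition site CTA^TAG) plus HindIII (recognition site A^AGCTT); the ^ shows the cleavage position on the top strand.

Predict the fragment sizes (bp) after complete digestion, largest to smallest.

Vte7II sites (CTATAG) start at positions 127, 151, 162.
Vte7II cuts after base 3 of each site, so after positions 129, 153, 164.
HindIII sites (AAGCTT) start at positions 72, 100, 213.
HindIII cuts after the first base of each site, so after positions 72, 100, 213.
Combined cut positions: 72, 100, 129, 153, 164, 213.
Linear molecule, 6 cuts → 7 fragments:
  1–72 → 72 bp
  73–100 → 28 bp
  101–129 → 29 bp
  130–153 → 24 bp
  154–164 → 11 bp
  165–213 → 49 bp
  214–218 → 5 bp
Sorted largest to smallest: 72, 49, 29, 28, 24, 11, 5 bp.

72, 49, 29, 28, 24, 11, 5 bp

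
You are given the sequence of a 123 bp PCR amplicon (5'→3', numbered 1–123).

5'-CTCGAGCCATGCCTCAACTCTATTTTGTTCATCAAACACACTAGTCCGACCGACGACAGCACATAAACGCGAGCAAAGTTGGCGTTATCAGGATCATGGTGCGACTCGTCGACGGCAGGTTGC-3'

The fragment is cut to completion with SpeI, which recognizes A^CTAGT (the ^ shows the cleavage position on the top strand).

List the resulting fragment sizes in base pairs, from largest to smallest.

83, 40 bp

The SpeI site (ACTAGT) starts at position 40.
SpeI cuts after the first base of each site, so after position 40.
Linear molecule, 1 cut → 2 fragments:
  1–40 → 40 bp
  41–123 → 83 bp
Sorted largest to smallest: 83, 40 bp.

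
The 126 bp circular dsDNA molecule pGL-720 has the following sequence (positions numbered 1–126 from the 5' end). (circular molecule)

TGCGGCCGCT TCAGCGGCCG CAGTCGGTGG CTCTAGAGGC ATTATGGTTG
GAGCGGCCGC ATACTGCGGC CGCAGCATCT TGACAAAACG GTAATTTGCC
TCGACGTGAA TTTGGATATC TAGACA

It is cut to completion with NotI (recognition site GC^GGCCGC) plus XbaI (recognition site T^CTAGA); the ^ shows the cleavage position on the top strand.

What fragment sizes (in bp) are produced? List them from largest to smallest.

52, 22, 17, 13, 12, 10 bp

NotI sites (GCGGCCGC) start at positions 2, 14, 53, 66.
NotI cuts after base 2 of each site, so after positions 3, 15, 54, 67.
XbaI sites (TCTAGA) start at positions 32, 119.
XbaI cuts after the first base of each site, so after positions 32, 119.
Combined cut positions: 3, 15, 32, 54, 67, 119.
Circular molecule, 6 cuts → 6 fragments:
  4–15 → 12 bp
  16–32 → 17 bp
  33–54 → 22 bp
  55–67 → 13 bp
  68–119 → 52 bp
  120–126 then 1–3 → 7 + 3 = 10 bp
Sorted largest to smallest: 52, 22, 17, 13, 12, 10 bp.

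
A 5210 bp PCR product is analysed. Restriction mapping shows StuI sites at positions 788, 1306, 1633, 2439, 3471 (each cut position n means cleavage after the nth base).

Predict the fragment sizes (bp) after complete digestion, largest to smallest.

Linear molecule, 5 cuts → 6 fragments:
  788 − 0 = 788 bp
  1306 − 788 = 518 bp
  1633 − 1306 = 327 bp
  2439 − 1633 = 806 bp
  3471 − 2439 = 1032 bp
  5210 − 3471 = 1739 bp
Sorted largest to smallest: 1739, 1032, 806, 788, 518, 327 bp.

1739, 1032, 806, 788, 518, 327 bp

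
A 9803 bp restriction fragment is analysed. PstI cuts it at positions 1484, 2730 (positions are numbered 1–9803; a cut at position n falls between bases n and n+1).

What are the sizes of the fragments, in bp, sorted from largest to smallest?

7073, 1484, 1246 bp

Linear molecule, 2 cuts → 3 fragments:
  1484 − 0 = 1484 bp
  2730 − 1484 = 1246 bp
  9803 − 2730 = 7073 bp
Sorted largest to smallest: 7073, 1484, 1246 bp.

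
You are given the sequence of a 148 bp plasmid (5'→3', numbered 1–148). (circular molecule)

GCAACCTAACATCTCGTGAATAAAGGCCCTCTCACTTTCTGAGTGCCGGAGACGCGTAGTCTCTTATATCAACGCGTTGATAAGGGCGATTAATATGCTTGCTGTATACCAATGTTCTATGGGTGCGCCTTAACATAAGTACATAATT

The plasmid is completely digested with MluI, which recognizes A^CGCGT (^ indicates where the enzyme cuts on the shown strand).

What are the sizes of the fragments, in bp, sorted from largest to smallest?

128, 20 bp

MluI sites (ACGCGT) start at positions 52, 72.
MluI cuts after the first base of each site, so after positions 52, 72.
Circular molecule, 2 cuts → 2 fragments:
  53–72 → 20 bp
  73–148 then 1–52 → 76 + 52 = 128 bp
Sorted largest to smallest: 128, 20 bp.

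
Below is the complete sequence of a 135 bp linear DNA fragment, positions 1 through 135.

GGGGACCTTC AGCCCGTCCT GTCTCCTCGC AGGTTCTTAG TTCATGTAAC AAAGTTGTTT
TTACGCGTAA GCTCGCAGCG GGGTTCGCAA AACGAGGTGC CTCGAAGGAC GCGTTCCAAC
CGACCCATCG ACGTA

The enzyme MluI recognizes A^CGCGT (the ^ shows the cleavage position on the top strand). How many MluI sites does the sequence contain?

ACGCGT occurs starting at positions 63, 109.
MluI cuts at 2 sites.

2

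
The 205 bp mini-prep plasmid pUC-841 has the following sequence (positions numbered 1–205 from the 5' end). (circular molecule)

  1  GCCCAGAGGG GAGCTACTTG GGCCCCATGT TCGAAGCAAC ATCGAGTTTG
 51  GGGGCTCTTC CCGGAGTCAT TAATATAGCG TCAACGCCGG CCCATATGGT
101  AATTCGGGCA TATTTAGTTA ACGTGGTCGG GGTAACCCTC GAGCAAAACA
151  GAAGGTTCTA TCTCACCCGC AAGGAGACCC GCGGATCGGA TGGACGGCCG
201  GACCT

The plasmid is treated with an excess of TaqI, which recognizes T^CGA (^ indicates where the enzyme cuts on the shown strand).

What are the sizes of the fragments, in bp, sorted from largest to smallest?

97, 97, 11 bp

TaqI sites (TCGA) start at positions 31, 42, 139.
TaqI cuts after the first base of each site, so after positions 31, 42, 139.
Circular molecule, 3 cuts → 3 fragments:
  32–42 → 11 bp
  43–139 → 97 bp
  140–205 then 1–31 → 66 + 31 = 97 bp
Sorted largest to smallest: 97, 97, 11 bp.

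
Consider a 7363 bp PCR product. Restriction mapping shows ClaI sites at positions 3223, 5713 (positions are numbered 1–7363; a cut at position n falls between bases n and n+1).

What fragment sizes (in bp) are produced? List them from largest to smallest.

Linear molecule, 2 cuts → 3 fragments:
  3223 − 0 = 3223 bp
  5713 − 3223 = 2490 bp
  7363 − 5713 = 1650 bp
Sorted largest to smallest: 3223, 2490, 1650 bp.

3223, 2490, 1650 bp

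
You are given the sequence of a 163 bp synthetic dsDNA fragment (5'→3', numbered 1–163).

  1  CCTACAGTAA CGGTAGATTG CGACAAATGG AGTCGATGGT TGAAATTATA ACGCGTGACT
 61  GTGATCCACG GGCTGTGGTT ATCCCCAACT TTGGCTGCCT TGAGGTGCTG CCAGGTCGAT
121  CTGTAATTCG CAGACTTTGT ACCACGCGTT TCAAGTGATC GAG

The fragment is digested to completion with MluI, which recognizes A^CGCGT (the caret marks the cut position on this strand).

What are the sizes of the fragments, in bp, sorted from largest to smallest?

93, 51, 19 bp

MluI sites (ACGCGT) start at positions 51, 144.
MluI cuts after the first base of each site, so after positions 51, 144.
Linear molecule, 2 cuts → 3 fragments:
  1–51 → 51 bp
  52–144 → 93 bp
  145–163 → 19 bp
Sorted largest to smallest: 93, 51, 19 bp.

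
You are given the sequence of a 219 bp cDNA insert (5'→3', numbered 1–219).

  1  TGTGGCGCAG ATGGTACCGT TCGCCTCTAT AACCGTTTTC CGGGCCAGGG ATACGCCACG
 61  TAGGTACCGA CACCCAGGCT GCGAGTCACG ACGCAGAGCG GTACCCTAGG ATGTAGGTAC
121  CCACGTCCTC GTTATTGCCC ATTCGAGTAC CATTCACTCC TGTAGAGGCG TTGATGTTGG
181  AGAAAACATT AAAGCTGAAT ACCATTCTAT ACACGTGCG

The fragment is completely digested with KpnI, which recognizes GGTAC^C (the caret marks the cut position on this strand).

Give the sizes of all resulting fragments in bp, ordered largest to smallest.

99, 50, 37, 17, 16 bp

KpnI sites (GGTACC) start at positions 13, 63, 100, 116.
KpnI cuts after base 5 of each site (before the last base), so after positions 17, 67, 104, 120.
Linear molecule, 4 cuts → 5 fragments:
  1–17 → 17 bp
  18–67 → 50 bp
  68–104 → 37 bp
  105–120 → 16 bp
  121–219 → 99 bp
Sorted largest to smallest: 99, 50, 37, 17, 16 bp.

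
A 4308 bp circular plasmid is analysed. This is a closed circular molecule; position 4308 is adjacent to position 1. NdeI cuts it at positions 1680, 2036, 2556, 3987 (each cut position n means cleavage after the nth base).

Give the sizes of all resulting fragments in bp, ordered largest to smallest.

2001, 1431, 520, 356 bp

Circular molecule, 4 cuts → 4 fragments:
  2036 − 1680 = 356 bp
  2556 − 2036 = 520 bp
  3987 − 2556 = 1431 bp
  wrap: 4308 − 3987 + 1680 = 2001 bp
Sorted largest to smallest: 2001, 1431, 520, 356 bp.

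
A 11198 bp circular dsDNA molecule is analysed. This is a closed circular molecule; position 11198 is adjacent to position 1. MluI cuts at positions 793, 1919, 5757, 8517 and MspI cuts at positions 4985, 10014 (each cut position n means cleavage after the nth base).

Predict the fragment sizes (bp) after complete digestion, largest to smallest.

Combined cut positions (sorted): 793, 1919, 4985, 5757, 8517, 10014.
Circular molecule, 6 cuts → 6 fragments:
  1919 − 793 = 1126 bp
  4985 − 1919 = 3066 bp
  5757 − 4985 = 772 bp
  8517 − 5757 = 2760 bp
  10014 − 8517 = 1497 bp
  wrap: 11198 − 10014 + 793 = 1977 bp
Sorted largest to smallest: 3066, 2760, 1977, 1497, 1126, 772 bp.

3066, 2760, 1977, 1497, 1126, 772 bp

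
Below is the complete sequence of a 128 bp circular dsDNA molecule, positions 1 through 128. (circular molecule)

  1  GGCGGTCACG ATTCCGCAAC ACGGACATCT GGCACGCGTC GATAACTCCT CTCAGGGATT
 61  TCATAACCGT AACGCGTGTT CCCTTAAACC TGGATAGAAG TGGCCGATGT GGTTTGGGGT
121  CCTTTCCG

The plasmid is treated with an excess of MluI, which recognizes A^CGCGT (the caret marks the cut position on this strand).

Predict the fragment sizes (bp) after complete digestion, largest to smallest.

90, 38 bp

MluI sites (ACGCGT) start at positions 34, 72.
MluI cuts after the first base of each site, so after positions 34, 72.
Circular molecule, 2 cuts → 2 fragments:
  35–72 → 38 bp
  73–128 then 1–34 → 56 + 34 = 90 bp
Sorted largest to smallest: 90, 38 bp.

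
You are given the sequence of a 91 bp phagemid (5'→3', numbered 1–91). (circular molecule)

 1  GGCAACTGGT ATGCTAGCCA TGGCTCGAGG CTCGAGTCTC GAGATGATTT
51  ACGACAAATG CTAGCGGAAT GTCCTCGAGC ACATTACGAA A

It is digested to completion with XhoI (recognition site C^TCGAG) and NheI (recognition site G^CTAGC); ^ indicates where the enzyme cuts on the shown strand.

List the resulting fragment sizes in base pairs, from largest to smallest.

XhoI sites (CTCGAG) start at positions 24, 31, 38, 74.
XhoI cuts after the first base of each site, so after positions 24, 31, 38, 74.
NheI sites (GCTAGC) start at positions 13, 60.
NheI cuts after the first base of each site, so after positions 13, 60.
Combined cut positions: 13, 24, 31, 38, 60, 74.
Circular molecule, 6 cuts → 6 fragments:
  14–24 → 11 bp
  25–31 → 7 bp
  32–38 → 7 bp
  39–60 → 22 bp
  61–74 → 14 bp
  75–91 then 1–13 → 17 + 13 = 30 bp
Sorted largest to smallest: 30, 22, 14, 11, 7, 7 bp.

30, 22, 14, 11, 7, 7 bp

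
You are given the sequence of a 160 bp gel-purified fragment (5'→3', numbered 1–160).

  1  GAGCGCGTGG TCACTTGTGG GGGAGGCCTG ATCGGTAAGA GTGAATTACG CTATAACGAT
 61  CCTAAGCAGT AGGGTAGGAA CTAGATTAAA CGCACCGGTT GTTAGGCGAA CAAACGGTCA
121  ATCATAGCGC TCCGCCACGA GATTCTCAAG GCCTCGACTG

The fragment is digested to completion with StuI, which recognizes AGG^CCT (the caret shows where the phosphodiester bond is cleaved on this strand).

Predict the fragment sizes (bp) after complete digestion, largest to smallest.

StuI sites (AGGCCT) start at positions 24, 149.
StuI cuts after base 3 of each site, so after positions 26, 151.
Linear molecule, 2 cuts → 3 fragments:
  1–26 → 26 bp
  27–151 → 125 bp
  152–160 → 9 bp
Sorted largest to smallest: 125, 26, 9 bp.

125, 26, 9 bp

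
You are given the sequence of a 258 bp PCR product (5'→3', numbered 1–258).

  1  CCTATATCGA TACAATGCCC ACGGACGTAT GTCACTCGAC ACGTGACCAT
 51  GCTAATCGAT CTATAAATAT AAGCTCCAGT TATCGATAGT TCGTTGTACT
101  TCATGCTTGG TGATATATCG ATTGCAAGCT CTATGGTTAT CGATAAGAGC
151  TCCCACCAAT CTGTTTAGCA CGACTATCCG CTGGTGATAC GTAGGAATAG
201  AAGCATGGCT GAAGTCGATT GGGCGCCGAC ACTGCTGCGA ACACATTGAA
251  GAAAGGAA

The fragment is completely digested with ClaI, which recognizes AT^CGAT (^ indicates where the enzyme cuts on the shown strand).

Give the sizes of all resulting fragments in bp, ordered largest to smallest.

ClaI sites (ATCGAT) start at positions 6, 55, 82, 117, 139.
ClaI cuts after base 2 of each site, so after positions 7, 56, 83, 118, 140.
Linear molecule, 5 cuts → 6 fragments:
  1–7 → 7 bp
  8–56 → 49 bp
  57–83 → 27 bp
  84–118 → 35 bp
  119–140 → 22 bp
  141–258 → 118 bp
Sorted largest to smallest: 118, 49, 35, 27, 22, 7 bp.

118, 49, 35, 27, 22, 7 bp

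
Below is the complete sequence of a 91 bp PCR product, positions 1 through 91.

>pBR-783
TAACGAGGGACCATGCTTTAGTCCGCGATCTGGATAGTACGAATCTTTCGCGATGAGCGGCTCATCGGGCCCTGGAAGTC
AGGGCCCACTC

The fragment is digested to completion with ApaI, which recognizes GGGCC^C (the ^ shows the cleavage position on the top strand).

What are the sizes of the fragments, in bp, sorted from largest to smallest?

ApaI sites (GGGCCC) start at positions 67, 82.
ApaI cuts after base 5 of each site (before the last base), so after positions 71, 86.
Linear molecule, 2 cuts → 3 fragments:
  1–71 → 71 bp
  72–86 → 15 bp
  87–91 → 5 bp
Sorted largest to smallest: 71, 15, 5 bp.

71, 15, 5 bp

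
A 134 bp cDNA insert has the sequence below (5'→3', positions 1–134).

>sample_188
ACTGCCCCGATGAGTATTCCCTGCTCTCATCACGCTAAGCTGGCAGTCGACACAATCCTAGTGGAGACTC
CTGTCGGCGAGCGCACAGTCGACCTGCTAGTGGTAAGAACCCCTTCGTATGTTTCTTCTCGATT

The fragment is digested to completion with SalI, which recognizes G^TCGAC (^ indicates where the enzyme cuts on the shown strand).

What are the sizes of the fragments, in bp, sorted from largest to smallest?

SalI sites (GTCGAC) start at positions 46, 88.
SalI cuts after the first base of each site, so after positions 46, 88.
Linear molecule, 2 cuts → 3 fragments:
  1–46 → 46 bp
  47–88 → 42 bp
  89–134 → 46 bp
Sorted largest to smallest: 46, 46, 42 bp.

46, 46, 42 bp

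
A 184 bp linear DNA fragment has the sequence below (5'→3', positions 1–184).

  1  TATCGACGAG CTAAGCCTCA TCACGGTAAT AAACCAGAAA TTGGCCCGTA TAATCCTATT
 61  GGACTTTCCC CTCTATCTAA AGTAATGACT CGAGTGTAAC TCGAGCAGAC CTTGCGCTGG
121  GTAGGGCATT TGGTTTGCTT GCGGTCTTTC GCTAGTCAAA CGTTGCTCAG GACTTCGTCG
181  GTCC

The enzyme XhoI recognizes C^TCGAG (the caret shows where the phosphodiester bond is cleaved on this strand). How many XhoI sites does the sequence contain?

2

CTCGAG occurs starting at positions 89, 100.
XhoI cuts at 2 sites.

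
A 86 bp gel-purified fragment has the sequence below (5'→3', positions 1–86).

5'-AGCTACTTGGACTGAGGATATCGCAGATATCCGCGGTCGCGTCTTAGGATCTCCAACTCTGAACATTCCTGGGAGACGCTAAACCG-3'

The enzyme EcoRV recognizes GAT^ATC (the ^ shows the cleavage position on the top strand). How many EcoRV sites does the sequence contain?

2

GATATC occurs starting at positions 17, 26.
EcoRV cuts at 2 sites.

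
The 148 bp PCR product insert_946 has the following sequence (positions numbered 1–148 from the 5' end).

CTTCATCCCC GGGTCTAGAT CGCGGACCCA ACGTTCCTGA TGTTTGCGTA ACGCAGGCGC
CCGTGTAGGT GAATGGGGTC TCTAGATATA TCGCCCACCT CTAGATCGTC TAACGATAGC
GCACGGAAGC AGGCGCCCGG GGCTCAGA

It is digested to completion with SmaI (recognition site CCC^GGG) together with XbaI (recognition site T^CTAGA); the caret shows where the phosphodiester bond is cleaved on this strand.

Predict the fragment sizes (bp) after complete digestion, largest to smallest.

67, 38, 19, 10, 10, 4 bp

SmaI sites (CCCGGG) start at positions 8, 136.
SmaI cuts after base 3 of each site, so after positions 10, 138.
XbaI sites (TCTAGA) start at positions 14, 81, 100.
XbaI cuts after the first base of each site, so after positions 14, 81, 100.
Combined cut positions: 10, 14, 81, 100, 138.
Linear molecule, 5 cuts → 6 fragments:
  1–10 → 10 bp
  11–14 → 4 bp
  15–81 → 67 bp
  82–100 → 19 bp
  101–138 → 38 bp
  139–148 → 10 bp
Sorted largest to smallest: 67, 38, 19, 10, 10, 4 bp.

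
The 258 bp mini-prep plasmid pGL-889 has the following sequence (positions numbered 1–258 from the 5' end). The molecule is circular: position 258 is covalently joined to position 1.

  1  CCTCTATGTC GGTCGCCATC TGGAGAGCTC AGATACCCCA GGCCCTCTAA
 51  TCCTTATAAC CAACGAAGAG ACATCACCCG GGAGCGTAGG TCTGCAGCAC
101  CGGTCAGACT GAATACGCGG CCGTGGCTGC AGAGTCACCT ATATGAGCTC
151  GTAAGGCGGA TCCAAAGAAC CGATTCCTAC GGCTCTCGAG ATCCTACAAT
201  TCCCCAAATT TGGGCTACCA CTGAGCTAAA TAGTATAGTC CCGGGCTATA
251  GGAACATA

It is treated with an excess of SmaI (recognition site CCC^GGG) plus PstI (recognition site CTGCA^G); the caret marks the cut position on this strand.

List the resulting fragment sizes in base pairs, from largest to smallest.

111, 95, 35, 17 bp

SmaI sites (CCCGGG) start at positions 77, 240.
SmaI cuts after base 3 of each site, so after positions 79, 242.
PstI sites (CTGCAG) start at positions 92, 127.
PstI cuts after base 5 of each site (before the last base), so after positions 96, 131.
Combined cut positions: 79, 96, 131, 242.
Circular molecule, 4 cuts → 4 fragments:
  80–96 → 17 bp
  97–131 → 35 bp
  132–242 → 111 bp
  243–258 then 1–79 → 16 + 79 = 95 bp
Sorted largest to smallest: 111, 95, 35, 17 bp.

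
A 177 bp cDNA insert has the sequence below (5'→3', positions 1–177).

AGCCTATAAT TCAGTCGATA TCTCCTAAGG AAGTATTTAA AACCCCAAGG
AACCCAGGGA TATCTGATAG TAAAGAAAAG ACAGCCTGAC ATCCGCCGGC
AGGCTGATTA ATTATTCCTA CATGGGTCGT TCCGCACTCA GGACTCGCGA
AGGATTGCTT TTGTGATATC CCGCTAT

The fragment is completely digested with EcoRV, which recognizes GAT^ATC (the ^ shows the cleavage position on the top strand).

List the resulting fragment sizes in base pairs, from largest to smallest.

106, 42, 19, 10 bp

EcoRV sites (GATATC) start at positions 17, 59, 165.
EcoRV cuts after base 3 of each site, so after positions 19, 61, 167.
Linear molecule, 3 cuts → 4 fragments:
  1–19 → 19 bp
  20–61 → 42 bp
  62–167 → 106 bp
  168–177 → 10 bp
Sorted largest to smallest: 106, 42, 19, 10 bp.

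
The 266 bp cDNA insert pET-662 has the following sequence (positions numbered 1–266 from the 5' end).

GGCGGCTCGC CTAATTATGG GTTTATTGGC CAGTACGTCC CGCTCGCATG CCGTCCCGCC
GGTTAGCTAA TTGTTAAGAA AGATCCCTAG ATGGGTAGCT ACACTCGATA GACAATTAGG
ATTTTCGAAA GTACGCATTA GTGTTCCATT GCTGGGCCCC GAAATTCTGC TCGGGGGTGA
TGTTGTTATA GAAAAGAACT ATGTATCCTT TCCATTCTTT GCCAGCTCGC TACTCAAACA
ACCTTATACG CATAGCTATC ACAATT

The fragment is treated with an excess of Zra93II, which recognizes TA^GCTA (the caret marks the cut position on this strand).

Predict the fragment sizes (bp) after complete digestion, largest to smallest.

157, 65, 32, 12 bp

Zra93II sites (TAGCTA) start at positions 64, 96, 253.
Zra93II cuts after base 2 of each site, so after positions 65, 97, 254.
Linear molecule, 3 cuts → 4 fragments:
  1–65 → 65 bp
  66–97 → 32 bp
  98–254 → 157 bp
  255–266 → 12 bp
Sorted largest to smallest: 157, 65, 32, 12 bp.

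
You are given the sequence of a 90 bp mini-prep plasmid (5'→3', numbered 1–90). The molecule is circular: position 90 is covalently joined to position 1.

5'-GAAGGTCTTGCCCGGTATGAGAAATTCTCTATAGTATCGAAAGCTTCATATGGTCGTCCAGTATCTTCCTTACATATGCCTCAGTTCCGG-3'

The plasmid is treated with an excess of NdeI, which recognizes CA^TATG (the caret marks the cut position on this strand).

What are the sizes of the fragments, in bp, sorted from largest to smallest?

NdeI sites (CATATG) start at positions 47, 73.
NdeI cuts after base 2 of each site, so after positions 48, 74.
Circular molecule, 2 cuts → 2 fragments:
  49–74 → 26 bp
  75–90 then 1–48 → 16 + 48 = 64 bp
Sorted largest to smallest: 64, 26 bp.

64, 26 bp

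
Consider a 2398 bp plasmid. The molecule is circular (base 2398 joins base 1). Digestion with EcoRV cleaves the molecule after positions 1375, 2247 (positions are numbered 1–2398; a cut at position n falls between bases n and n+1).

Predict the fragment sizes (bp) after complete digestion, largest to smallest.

Circular molecule, 2 cuts → 2 fragments:
  2247 − 1375 = 872 bp
  wrap: 2398 − 2247 + 1375 = 1526 bp
Sorted largest to smallest: 1526, 872 bp.

1526, 872 bp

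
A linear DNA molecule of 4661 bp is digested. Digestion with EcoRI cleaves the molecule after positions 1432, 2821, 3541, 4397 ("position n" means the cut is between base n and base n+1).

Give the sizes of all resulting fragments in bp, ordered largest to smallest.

Linear molecule, 4 cuts → 5 fragments:
  1432 − 0 = 1432 bp
  2821 − 1432 = 1389 bp
  3541 − 2821 = 720 bp
  4397 − 3541 = 856 bp
  4661 − 4397 = 264 bp
Sorted largest to smallest: 1432, 1389, 856, 720, 264 bp.

1432, 1389, 856, 720, 264 bp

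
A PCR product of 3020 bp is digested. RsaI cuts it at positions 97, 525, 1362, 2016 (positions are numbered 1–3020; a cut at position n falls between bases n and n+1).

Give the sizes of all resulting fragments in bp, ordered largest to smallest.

Linear molecule, 4 cuts → 5 fragments:
  97 − 0 = 97 bp
  525 − 97 = 428 bp
  1362 − 525 = 837 bp
  2016 − 1362 = 654 bp
  3020 − 2016 = 1004 bp
Sorted largest to smallest: 1004, 837, 654, 428, 97 bp.

1004, 837, 654, 428, 97 bp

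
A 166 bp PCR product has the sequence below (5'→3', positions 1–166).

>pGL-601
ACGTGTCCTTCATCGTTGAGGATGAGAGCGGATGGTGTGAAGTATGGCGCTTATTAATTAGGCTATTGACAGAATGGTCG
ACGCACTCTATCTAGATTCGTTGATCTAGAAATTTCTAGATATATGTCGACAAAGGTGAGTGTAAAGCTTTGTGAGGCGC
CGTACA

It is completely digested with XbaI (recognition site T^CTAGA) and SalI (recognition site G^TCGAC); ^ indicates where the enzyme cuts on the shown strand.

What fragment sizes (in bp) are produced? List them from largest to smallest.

77, 40, 14, 14, 11, 10 bp

XbaI sites (TCTAGA) start at positions 91, 105, 115.
XbaI cuts after the first base of each site, so after positions 91, 105, 115.
SalI sites (GTCGAC) start at positions 77, 126.
SalI cuts after the first base of each site, so after positions 77, 126.
Combined cut positions: 77, 91, 105, 115, 126.
Linear molecule, 5 cuts → 6 fragments:
  1–77 → 77 bp
  78–91 → 14 bp
  92–105 → 14 bp
  106–115 → 10 bp
  116–126 → 11 bp
  127–166 → 40 bp
Sorted largest to smallest: 77, 40, 14, 14, 11, 10 bp.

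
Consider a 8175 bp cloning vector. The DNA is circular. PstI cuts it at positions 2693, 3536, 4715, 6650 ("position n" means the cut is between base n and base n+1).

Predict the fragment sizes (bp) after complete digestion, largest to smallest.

4218, 1935, 1179, 843 bp

Circular molecule, 4 cuts → 4 fragments:
  3536 − 2693 = 843 bp
  4715 − 3536 = 1179 bp
  6650 − 4715 = 1935 bp
  wrap: 8175 − 6650 + 2693 = 4218 bp
Sorted largest to smallest: 4218, 1935, 1179, 843 bp.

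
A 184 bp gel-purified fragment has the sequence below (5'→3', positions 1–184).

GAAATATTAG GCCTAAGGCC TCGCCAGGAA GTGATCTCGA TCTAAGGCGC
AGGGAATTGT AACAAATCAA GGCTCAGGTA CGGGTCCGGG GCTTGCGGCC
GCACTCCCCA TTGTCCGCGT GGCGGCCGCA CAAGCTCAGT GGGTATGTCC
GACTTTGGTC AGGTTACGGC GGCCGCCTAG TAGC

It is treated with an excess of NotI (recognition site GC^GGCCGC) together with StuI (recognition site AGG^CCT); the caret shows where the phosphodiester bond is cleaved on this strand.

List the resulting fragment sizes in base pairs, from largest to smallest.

78, 47, 27, 14, 11, 7 bp

NotI sites (GCGGCCGC) start at positions 95, 122, 169.
NotI cuts after base 2 of each site, so after positions 96, 123, 170.
StuI sites (AGGCCT) start at positions 9, 16.
StuI cuts after base 3 of each site, so after positions 11, 18.
Combined cut positions: 11, 18, 96, 123, 170.
Linear molecule, 5 cuts → 6 fragments:
  1–11 → 11 bp
  12–18 → 7 bp
  19–96 → 78 bp
  97–123 → 27 bp
  124–170 → 47 bp
  171–184 → 14 bp
Sorted largest to smallest: 78, 47, 27, 14, 11, 7 bp.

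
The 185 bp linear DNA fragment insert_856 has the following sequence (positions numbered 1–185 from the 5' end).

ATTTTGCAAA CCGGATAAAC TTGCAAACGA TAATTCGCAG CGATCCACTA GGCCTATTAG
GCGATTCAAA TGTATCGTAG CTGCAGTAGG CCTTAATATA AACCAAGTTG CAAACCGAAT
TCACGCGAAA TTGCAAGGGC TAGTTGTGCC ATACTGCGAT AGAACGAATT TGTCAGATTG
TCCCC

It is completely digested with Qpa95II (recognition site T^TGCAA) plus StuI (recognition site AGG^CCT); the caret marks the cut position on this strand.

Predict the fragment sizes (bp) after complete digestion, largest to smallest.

54, 38, 31, 23, 18, 17, 4 bp

Qpa95II sites (TTGCAA) start at positions 4, 21, 108, 131.
Qpa95II cuts after the first base of each site, so after positions 4, 21, 108, 131.
StuI sites (AGGCCT) start at positions 50, 88.
StuI cuts after base 3 of each site, so after positions 52, 90.
Combined cut positions: 4, 21, 52, 90, 108, 131.
Linear molecule, 6 cuts → 7 fragments:
  1–4 → 4 bp
  5–21 → 17 bp
  22–52 → 31 bp
  53–90 → 38 bp
  91–108 → 18 bp
  109–131 → 23 bp
  132–185 → 54 bp
Sorted largest to smallest: 54, 38, 31, 23, 18, 17, 4 bp.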